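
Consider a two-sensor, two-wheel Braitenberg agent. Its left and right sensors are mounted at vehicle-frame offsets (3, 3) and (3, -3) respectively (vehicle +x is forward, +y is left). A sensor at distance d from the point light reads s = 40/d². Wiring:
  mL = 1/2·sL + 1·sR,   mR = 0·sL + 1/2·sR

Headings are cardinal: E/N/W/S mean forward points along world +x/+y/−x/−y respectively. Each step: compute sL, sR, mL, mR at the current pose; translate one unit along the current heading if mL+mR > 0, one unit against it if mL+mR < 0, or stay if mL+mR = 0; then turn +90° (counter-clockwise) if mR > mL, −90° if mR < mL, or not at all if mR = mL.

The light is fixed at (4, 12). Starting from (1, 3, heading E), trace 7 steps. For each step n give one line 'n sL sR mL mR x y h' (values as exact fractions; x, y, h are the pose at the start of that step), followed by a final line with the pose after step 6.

n=0: pose=(1,3,E); sL=10/9, sR=5/18; mL=5/6, mR=5/36; mL+mR=35/36 → advance +1; mR−mL=-25/36 → turn -1·90°
n=1: pose=(2,3,S); sL=8/29, sR=40/169; mL=1836/4901, mR=20/169; mL+mR=2416/4901 → advance +1; mR−mL=-1256/4901 → turn -1·90°
n=2: pose=(2,2,W); sL=20/97, sR=20/37; mL=2310/3589, mR=10/37; mL+mR=3280/3589 → advance +1; mR−mL=-1340/3589 → turn -1·90°
n=3: pose=(1,2,N); sL=8/17, sR=40/49; mL=876/833, mR=20/49; mL+mR=1216/833 → advance +1; mR−mL=-536/833 → turn -1·90°
n=4: pose=(1,3,E); sL=10/9, sR=5/18; mL=5/6, mR=5/36; mL+mR=35/36 → advance +1; mR−mL=-25/36 → turn -1·90°
n=5: pose=(2,3,S); sL=8/29, sR=40/169; mL=1836/4901, mR=20/169; mL+mR=2416/4901 → advance +1; mR−mL=-1256/4901 → turn -1·90°
n=6: pose=(2,2,W); sL=20/97, sR=20/37; mL=2310/3589, mR=10/37; mL+mR=3280/3589 → advance +1; mR−mL=-1340/3589 → turn -1·90°

0 10/9 5/18 5/6 5/36 1 3 E
1 8/29 40/169 1836/4901 20/169 2 3 S
2 20/97 20/37 2310/3589 10/37 2 2 W
3 8/17 40/49 876/833 20/49 1 2 N
4 10/9 5/18 5/6 5/36 1 3 E
5 8/29 40/169 1836/4901 20/169 2 3 S
6 20/97 20/37 2310/3589 10/37 2 2 W
final 1 2 N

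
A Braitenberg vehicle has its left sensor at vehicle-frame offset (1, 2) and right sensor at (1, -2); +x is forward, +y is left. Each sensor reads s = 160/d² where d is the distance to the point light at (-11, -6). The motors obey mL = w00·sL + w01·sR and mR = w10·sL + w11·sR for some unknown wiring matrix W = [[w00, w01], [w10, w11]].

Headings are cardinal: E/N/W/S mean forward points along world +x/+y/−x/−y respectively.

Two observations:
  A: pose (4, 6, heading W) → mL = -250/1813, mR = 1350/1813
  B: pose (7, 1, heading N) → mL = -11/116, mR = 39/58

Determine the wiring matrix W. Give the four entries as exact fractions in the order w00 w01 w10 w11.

1/2 -1 1 1/2

obs A: pose=(4,6,W) → sL=20/37, sR=20/49, mL=-250/1813, mR=1350/1813
obs B: pose=(7,1,N) → sL=1/2, sR=10/29, mL=-11/116, mR=39/58
sensor matrix S = [[20/37, 20/49], [1/2, 10/29]]; det S = -930/52577
solve [mL_A; mL_B] = S·[w00; w01] and [mR_A; mR_B] = S·[w10; w11]:
  w00 = 1/2, w01 = -1, w10 = 1, w11 = 1/2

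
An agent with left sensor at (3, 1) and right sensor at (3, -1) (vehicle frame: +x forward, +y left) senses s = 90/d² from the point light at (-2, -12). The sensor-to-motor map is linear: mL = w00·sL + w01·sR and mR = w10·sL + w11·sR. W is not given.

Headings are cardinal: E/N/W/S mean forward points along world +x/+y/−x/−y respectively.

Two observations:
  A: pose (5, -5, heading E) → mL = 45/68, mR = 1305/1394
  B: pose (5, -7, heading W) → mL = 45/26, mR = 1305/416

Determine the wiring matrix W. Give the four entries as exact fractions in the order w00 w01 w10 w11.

obs A: pose=(5,-5,E) → sL=45/82, sR=45/68, mL=45/68, mR=1305/1394
obs B: pose=(5,-7,W) → sL=45/16, sR=45/26, mL=45/26, mR=1305/416
sensor matrix S = [[45/82, 45/68], [45/16, 45/26]]; det S = -528525/579904
solve [mL_A; mL_B] = S·[w00; w01] and [mR_A; mR_B] = S·[w10; w11]:
  w00 = 0, w01 = 1, w10 = 1/2, w11 = 1

0 1 1/2 1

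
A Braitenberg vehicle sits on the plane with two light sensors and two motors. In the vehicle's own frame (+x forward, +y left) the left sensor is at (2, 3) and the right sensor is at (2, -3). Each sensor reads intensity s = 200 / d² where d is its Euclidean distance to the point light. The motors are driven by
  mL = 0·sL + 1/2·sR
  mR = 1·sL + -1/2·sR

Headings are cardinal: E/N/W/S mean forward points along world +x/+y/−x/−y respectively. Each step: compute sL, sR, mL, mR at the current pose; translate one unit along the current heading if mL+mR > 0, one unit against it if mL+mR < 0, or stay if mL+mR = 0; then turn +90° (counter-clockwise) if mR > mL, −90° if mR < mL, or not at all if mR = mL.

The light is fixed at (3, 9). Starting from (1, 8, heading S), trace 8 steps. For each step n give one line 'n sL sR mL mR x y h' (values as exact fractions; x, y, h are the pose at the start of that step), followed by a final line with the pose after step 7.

n=0: pose=(1,8,S); sL=20, sR=100/17; mL=50/17, mR=290/17; mL+mR=20 → advance +1; mR−mL=240/17 → turn +1·90°
n=1: pose=(1,7,E); sL=200, sR=8; mL=4, mR=196; mL+mR=200 → advance +1; mR−mL=192 → turn +1·90°
n=2: pose=(2,7,N); sL=25/2, sR=50; mL=25, mR=-25/2; mL+mR=25/2 → advance +1; mR−mL=-75/2 → turn -1·90°
n=3: pose=(2,8,E); sL=40, sR=200/17; mL=100/17, mR=580/17; mL+mR=40 → advance +1; mR−mL=480/17 → turn +1·90°
n=4: pose=(3,8,N); sL=20, sR=20; mL=10, mR=10; mL+mR=20 → advance +1; mR−mL=0 → turn +0·90°
n=5: pose=(3,9,N); sL=200/13, sR=200/13; mL=100/13, mR=100/13; mL+mR=200/13 → advance +1; mR−mL=0 → turn +0·90°
n=6: pose=(3,10,N); sL=100/9, sR=100/9; mL=50/9, mR=50/9; mL+mR=100/9 → advance +1; mR−mL=0 → turn +0·90°
n=7: pose=(3,11,N); sL=8, sR=8; mL=4, mR=4; mL+mR=8 → advance +1; mR−mL=0 → turn +0·90°

0 20 100/17 50/17 290/17 1 8 S
1 200 8 4 196 1 7 E
2 25/2 50 25 -25/2 2 7 N
3 40 200/17 100/17 580/17 2 8 E
4 20 20 10 10 3 8 N
5 200/13 200/13 100/13 100/13 3 9 N
6 100/9 100/9 50/9 50/9 3 10 N
7 8 8 4 4 3 11 N
final 3 12 N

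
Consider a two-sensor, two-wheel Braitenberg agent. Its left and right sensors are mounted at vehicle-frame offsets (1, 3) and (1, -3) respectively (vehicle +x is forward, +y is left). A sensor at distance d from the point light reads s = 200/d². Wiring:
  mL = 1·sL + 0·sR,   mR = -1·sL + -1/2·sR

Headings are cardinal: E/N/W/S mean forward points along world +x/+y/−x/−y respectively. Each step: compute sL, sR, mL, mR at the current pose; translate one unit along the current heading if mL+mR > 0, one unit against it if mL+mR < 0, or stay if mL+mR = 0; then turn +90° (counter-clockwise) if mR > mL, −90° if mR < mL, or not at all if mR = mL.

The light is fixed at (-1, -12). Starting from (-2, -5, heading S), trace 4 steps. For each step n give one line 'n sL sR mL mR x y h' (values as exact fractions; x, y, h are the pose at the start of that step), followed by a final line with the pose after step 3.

n=0: pose=(-2,-5,S); sL=5, sR=50/13; mL=5, mR=-90/13; mL+mR=-25/13 → advance -1; mR−mL=-155/13 → turn -1·90°
n=1: pose=(-2,-4,W); sL=200/29, sR=8/5; mL=200/29, mR=-1116/145; mL+mR=-4/5 → advance -1; mR−mL=-2116/145 → turn -1·90°
n=2: pose=(-1,-4,N); sL=20/9, sR=20/9; mL=20/9, mR=-10/3; mL+mR=-10/9 → advance -1; mR−mL=-50/9 → turn -1·90°
n=3: pose=(-1,-5,E); sL=200/101, sR=200/17; mL=200/101, mR=-13500/1717; mL+mR=-100/17 → advance -1; mR−mL=-16900/1717 → turn -1·90°

0 5 50/13 5 -90/13 -2 -5 S
1 200/29 8/5 200/29 -1116/145 -2 -4 W
2 20/9 20/9 20/9 -10/3 -1 -4 N
3 200/101 200/17 200/101 -13500/1717 -1 -5 E
final -2 -5 S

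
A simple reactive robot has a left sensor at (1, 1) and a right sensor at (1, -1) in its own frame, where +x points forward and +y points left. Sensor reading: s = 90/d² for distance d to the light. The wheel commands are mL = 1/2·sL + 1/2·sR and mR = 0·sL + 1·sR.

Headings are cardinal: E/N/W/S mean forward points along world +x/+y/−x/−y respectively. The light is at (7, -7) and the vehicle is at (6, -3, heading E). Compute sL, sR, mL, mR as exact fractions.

left sensor world pos  = (7, -2); dL² = 25
right sensor world pos = (7, -4); dR² = 9
sL = 90/25 = 18/5
sR = 90/9 = 10
mL = 1/2·sL + 1/2·sR = 34/5
mR = 0·sL + 1·sR = 10

18/5 10 34/5 10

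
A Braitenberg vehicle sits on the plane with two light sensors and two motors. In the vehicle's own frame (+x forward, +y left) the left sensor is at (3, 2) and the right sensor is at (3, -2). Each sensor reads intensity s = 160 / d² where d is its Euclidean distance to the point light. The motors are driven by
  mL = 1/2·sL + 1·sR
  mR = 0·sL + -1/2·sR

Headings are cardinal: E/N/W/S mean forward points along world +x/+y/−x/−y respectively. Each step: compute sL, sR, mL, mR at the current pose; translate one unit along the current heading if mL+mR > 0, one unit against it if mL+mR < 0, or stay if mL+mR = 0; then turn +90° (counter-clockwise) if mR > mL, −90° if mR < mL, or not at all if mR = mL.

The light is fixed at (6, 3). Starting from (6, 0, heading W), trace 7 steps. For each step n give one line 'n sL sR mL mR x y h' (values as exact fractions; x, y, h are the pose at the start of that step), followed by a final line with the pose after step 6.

n=0: pose=(6,0,W); sL=80/17, sR=16; mL=312/17, mR=-8; mL+mR=176/17 → advance +1; mR−mL=-448/17 → turn -1·90°
n=1: pose=(5,0,N); sL=160/9, sR=160; mL=1520/9, mR=-80; mL+mR=800/9 → advance +1; mR−mL=-2240/9 → turn -1·90°
n=2: pose=(5,1,E); sL=40, sR=8; mL=28, mR=-4; mL+mR=24 → advance +1; mR−mL=-32 → turn -1·90°
n=3: pose=(6,1,S); sL=160/29, sR=160/29; mL=240/29, mR=-80/29; mL+mR=160/29 → advance +1; mR−mL=-320/29 → turn -1·90°
n=4: pose=(6,0,W); sL=80/17, sR=16; mL=312/17, mR=-8; mL+mR=176/17 → advance +1; mR−mL=-448/17 → turn -1·90°
n=5: pose=(5,0,N); sL=160/9, sR=160; mL=1520/9, mR=-80; mL+mR=800/9 → advance +1; mR−mL=-2240/9 → turn -1·90°
n=6: pose=(5,1,E); sL=40, sR=8; mL=28, mR=-4; mL+mR=24 → advance +1; mR−mL=-32 → turn -1·90°

0 80/17 16 312/17 -8 6 0 W
1 160/9 160 1520/9 -80 5 0 N
2 40 8 28 -4 5 1 E
3 160/29 160/29 240/29 -80/29 6 1 S
4 80/17 16 312/17 -8 6 0 W
5 160/9 160 1520/9 -80 5 0 N
6 40 8 28 -4 5 1 E
final 6 1 S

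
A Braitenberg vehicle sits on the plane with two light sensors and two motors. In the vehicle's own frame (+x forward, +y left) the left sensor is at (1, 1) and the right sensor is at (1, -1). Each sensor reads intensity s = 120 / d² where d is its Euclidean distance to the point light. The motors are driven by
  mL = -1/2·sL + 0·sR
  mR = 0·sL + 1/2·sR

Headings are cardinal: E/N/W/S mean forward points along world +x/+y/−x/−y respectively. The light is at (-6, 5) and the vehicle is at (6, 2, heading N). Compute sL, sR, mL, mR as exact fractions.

24/25 120/173 -12/25 60/173

left sensor world pos  = (5, 3); dL² = 125
right sensor world pos = (7, 3); dR² = 173
sL = 120/125 = 24/25
sR = 120/173 = 120/173
mL = -1/2·sL + 0·sR = -12/25
mR = 0·sL + 1/2·sR = 60/173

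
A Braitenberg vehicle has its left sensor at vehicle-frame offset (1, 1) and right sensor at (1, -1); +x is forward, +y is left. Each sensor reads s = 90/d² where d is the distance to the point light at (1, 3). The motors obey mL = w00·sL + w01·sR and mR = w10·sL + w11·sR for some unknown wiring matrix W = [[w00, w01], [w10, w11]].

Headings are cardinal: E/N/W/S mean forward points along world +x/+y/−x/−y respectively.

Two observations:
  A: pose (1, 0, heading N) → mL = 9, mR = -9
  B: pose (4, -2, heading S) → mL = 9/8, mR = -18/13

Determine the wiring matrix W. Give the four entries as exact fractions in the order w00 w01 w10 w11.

obs A: pose=(1,0,N) → sL=18, sR=18, mL=9, mR=-9
obs B: pose=(4,-2,S) → sL=45/26, sR=9/4, mL=9/8, mR=-18/13
sensor matrix S = [[18, 18], [45/26, 9/4]]; det S = 243/26
solve [mL_A; mL_B] = S·[w00; w01] and [mR_A; mR_B] = S·[w10; w11]:
  w00 = 0, w01 = 1/2, w10 = 1/2, w11 = -1

0 1/2 1/2 -1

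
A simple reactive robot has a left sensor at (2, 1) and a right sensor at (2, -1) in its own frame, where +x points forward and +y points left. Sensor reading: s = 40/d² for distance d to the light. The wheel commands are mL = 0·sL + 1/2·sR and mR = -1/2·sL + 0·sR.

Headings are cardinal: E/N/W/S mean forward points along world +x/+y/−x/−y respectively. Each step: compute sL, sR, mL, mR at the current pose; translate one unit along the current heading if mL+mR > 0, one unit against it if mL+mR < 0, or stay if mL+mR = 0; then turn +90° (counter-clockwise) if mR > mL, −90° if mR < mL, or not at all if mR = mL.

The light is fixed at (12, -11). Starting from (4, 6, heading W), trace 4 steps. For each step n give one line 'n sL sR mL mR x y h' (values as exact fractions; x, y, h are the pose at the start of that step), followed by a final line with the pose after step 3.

n=0: pose=(4,6,W); sL=10/89, sR=5/53; mL=5/106, mR=-5/89; mL+mR=-85/9434 → advance -1; mR−mL=-975/9434 → turn -1·90°
n=1: pose=(5,6,N); sL=8/85, sR=40/397; mL=20/397, mR=-4/85; mL+mR=112/33745 → advance +1; mR−mL=-3288/33745 → turn -1·90°
n=2: pose=(5,7,E); sL=20/193, sR=20/157; mL=10/157, mR=-10/193; mL+mR=360/30301 → advance +1; mR−mL=-3500/30301 → turn -1·90°
n=3: pose=(6,7,S); sL=40/281, sR=8/61; mL=4/61, mR=-20/281; mL+mR=-96/17141 → advance -1; mR−mL=-2344/17141 → turn -1·90°

0 10/89 5/53 5/106 -5/89 4 6 W
1 8/85 40/397 20/397 -4/85 5 6 N
2 20/193 20/157 10/157 -10/193 5 7 E
3 40/281 8/61 4/61 -20/281 6 7 S
final 6 8 W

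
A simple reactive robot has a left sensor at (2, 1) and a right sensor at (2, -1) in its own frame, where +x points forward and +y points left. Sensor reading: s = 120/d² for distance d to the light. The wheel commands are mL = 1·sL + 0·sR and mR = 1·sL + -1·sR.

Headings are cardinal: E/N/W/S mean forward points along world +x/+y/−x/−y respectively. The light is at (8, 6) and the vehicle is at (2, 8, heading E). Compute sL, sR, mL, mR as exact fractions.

24/5 120/17 24/5 -192/85

left sensor world pos  = (4, 9); dL² = 25
right sensor world pos = (4, 7); dR² = 17
sL = 120/25 = 24/5
sR = 120/17 = 120/17
mL = 1·sL + 0·sR = 24/5
mR = 1·sL + -1·sR = -192/85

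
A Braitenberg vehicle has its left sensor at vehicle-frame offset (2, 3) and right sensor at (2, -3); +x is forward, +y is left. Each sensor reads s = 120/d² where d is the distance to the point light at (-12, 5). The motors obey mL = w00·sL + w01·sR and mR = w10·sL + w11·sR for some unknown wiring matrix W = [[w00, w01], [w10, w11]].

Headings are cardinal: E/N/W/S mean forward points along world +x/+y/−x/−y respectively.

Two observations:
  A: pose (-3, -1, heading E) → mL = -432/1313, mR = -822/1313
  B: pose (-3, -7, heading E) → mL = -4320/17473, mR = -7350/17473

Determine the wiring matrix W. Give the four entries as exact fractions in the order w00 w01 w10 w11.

obs A: pose=(-3,-1,E) → sL=12/13, sR=60/101, mL=-432/1313, mR=-822/1313
obs B: pose=(-3,-7,E) → sL=60/101, sR=60/173, mL=-4320/17473, mR=-7350/17473
sensor matrix S = [[12/13, 60/101], [60/101, 60/173]]; det S = -751680/22942049
solve [mL_A; mL_B] = S·[w00; w01] and [mR_A; mR_B] = S·[w10; w11]:
  w00 = -1, w01 = 1, w10 = -1, w11 = 1/2

-1 1 -1 1/2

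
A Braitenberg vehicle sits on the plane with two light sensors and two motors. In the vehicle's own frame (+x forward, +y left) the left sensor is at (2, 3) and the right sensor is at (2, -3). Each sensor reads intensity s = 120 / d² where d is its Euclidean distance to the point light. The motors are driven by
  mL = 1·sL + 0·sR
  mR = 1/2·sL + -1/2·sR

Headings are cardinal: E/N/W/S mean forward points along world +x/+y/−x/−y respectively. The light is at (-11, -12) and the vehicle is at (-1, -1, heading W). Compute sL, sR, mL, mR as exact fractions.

15/16 6/13 15/16 99/416

left sensor world pos  = (-3, -4); dL² = 128
right sensor world pos = (-3, 2); dR² = 260
sL = 120/128 = 15/16
sR = 120/260 = 6/13
mL = 1·sL + 0·sR = 15/16
mR = 1/2·sL + -1/2·sR = 99/416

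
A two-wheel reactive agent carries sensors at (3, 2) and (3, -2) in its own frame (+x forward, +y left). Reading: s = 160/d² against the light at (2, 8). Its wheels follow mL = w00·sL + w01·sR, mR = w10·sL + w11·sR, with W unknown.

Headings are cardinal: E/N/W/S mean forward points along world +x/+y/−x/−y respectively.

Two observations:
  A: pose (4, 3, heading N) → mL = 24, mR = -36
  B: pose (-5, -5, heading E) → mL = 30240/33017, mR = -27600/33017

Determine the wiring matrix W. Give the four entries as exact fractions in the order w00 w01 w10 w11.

obs A: pose=(4,3,N) → sL=40, sR=8, mL=24, mR=-36
obs B: pose=(-5,-5,E) → sL=160/137, sR=160/241, mL=30240/33017, mR=-27600/33017
sensor matrix S = [[40, 8], [160/137, 160/241]]; det S = 568320/33017
solve [mL_A; mL_B] = S·[w00; w01] and [mR_A; mR_B] = S·[w10; w11]:
  w00 = 1/2, w01 = 1/2, w10 = -1, w11 = 1/2

1/2 1/2 -1 1/2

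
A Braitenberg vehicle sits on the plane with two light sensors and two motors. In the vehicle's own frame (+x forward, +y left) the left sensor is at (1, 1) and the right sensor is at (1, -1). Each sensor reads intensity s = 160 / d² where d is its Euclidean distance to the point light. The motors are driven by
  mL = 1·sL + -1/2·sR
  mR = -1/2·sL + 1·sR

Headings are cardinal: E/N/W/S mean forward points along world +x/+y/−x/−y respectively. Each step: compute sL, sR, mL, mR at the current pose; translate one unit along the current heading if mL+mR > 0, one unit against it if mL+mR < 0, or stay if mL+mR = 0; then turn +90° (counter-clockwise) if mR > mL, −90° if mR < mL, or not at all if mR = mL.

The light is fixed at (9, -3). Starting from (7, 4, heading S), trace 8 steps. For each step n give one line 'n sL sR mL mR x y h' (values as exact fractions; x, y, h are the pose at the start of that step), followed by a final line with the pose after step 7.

0 160/37 32/9 848/333 464/333 7 4 S
1 80/17 80/29 1640/493 200/493 7 3 W
2 32/13 160/53 656/689 1232/689 6 3 N
3 40/13 2 27/13 6/13 6 4 W
4 160/89 160/73 4560/6497 8400/6497 5 4 N
5 80/37 80/53 2760/1961 840/1961 5 5 W
6 160/117 160/97 6160/11349 10960/11349 4 5 N
7 8/5 20/17 86/85 32/85 4 6 W
final 3 6 N

n=0: pose=(7,4,S); sL=160/37, sR=32/9; mL=848/333, mR=464/333; mL+mR=1312/333 → advance +1; mR−mL=-128/111 → turn -1·90°
n=1: pose=(7,3,W); sL=80/17, sR=80/29; mL=1640/493, mR=200/493; mL+mR=1840/493 → advance +1; mR−mL=-1440/493 → turn -1·90°
n=2: pose=(6,3,N); sL=32/13, sR=160/53; mL=656/689, mR=1232/689; mL+mR=1888/689 → advance +1; mR−mL=576/689 → turn +1·90°
n=3: pose=(6,4,W); sL=40/13, sR=2; mL=27/13, mR=6/13; mL+mR=33/13 → advance +1; mR−mL=-21/13 → turn -1·90°
n=4: pose=(5,4,N); sL=160/89, sR=160/73; mL=4560/6497, mR=8400/6497; mL+mR=12960/6497 → advance +1; mR−mL=3840/6497 → turn +1·90°
n=5: pose=(5,5,W); sL=80/37, sR=80/53; mL=2760/1961, mR=840/1961; mL+mR=3600/1961 → advance +1; mR−mL=-1920/1961 → turn -1·90°
n=6: pose=(4,5,N); sL=160/117, sR=160/97; mL=6160/11349, mR=10960/11349; mL+mR=17120/11349 → advance +1; mR−mL=1600/3783 → turn +1·90°
n=7: pose=(4,6,W); sL=8/5, sR=20/17; mL=86/85, mR=32/85; mL+mR=118/85 → advance +1; mR−mL=-54/85 → turn -1·90°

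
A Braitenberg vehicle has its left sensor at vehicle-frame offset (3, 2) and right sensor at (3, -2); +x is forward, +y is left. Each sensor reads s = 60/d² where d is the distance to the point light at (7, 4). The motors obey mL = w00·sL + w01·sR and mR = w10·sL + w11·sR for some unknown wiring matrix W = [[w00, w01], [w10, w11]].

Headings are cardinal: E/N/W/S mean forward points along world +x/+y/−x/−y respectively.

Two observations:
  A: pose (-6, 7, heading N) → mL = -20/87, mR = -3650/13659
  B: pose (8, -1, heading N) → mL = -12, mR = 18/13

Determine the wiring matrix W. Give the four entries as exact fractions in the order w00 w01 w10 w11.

-1 0 1/2 -1

obs A: pose=(-6,7,N) → sL=20/87, sR=60/157, mL=-20/87, mR=-3650/13659
obs B: pose=(8,-1,N) → sL=12, sR=60/13, mL=-12, mR=18/13
sensor matrix S = [[20/87, 60/157], [12, 60/13]]; det S = -208640/59189
solve [mL_A; mL_B] = S·[w00; w01] and [mR_A; mR_B] = S·[w10; w11]:
  w00 = -1, w01 = 0, w10 = 1/2, w11 = -1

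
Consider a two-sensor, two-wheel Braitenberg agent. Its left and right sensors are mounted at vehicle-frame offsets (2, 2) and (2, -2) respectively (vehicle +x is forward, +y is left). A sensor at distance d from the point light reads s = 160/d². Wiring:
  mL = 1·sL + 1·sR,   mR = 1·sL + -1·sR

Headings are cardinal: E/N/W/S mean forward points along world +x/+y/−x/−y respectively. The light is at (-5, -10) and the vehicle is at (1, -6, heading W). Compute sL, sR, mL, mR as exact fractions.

8 40/13 144/13 64/13

left sensor world pos  = (-1, -8); dL² = 20
right sensor world pos = (-1, -4); dR² = 52
sL = 160/20 = 8
sR = 160/52 = 40/13
mL = 1·sL + 1·sR = 144/13
mR = 1·sL + -1·sR = 64/13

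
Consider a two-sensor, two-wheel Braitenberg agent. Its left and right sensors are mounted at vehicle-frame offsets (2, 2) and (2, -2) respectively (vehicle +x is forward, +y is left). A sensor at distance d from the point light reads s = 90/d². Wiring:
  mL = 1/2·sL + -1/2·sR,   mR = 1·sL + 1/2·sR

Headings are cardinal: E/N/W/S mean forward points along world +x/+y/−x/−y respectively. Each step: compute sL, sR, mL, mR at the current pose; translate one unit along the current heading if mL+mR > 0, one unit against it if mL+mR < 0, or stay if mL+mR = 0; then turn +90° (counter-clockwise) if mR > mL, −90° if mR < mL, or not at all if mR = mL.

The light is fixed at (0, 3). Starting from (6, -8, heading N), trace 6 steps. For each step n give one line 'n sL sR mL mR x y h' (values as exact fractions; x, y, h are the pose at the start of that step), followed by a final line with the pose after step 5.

0 90/97 18/29 432/2813 3483/2813 6 -8 N
1 9/16 9/8 -9/32 9/8 6 -7 W
2 90/193 10/17 -200/3281 2495/3281 5 -7 S
3 9/13 45/109 198/1417 2547/2834 5 -8 E
4 90/97 18/29 432/2813 3483/2813 6 -8 N
5 9/16 9/8 -9/32 9/8 6 -7 W
final 5 -7 S

n=0: pose=(6,-8,N); sL=90/97, sR=18/29; mL=432/2813, mR=3483/2813; mL+mR=135/97 → advance +1; mR−mL=3051/2813 → turn +1·90°
n=1: pose=(6,-7,W); sL=9/16, sR=9/8; mL=-9/32, mR=9/8; mL+mR=27/32 → advance +1; mR−mL=45/32 → turn +1·90°
n=2: pose=(5,-7,S); sL=90/193, sR=10/17; mL=-200/3281, mR=2495/3281; mL+mR=135/193 → advance +1; mR−mL=2695/3281 → turn +1·90°
n=3: pose=(5,-8,E); sL=9/13, sR=45/109; mL=198/1417, mR=2547/2834; mL+mR=27/26 → advance +1; mR−mL=2151/2834 → turn +1·90°
n=4: pose=(6,-8,N); sL=90/97, sR=18/29; mL=432/2813, mR=3483/2813; mL+mR=135/97 → advance +1; mR−mL=3051/2813 → turn +1·90°
n=5: pose=(6,-7,W); sL=9/16, sR=9/8; mL=-9/32, mR=9/8; mL+mR=27/32 → advance +1; mR−mL=45/32 → turn +1·90°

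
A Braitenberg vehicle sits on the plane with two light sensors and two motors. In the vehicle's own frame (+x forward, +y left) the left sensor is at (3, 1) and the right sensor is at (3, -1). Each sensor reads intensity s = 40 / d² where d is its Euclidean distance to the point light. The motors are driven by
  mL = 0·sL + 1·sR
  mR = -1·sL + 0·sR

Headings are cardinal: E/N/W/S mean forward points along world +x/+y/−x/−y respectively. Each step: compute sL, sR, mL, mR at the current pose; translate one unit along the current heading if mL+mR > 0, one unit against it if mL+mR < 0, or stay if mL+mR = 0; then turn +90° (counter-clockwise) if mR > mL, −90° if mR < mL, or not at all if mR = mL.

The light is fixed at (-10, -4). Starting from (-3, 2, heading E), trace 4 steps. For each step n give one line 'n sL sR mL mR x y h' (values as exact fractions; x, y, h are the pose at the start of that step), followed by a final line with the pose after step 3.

0 40/149 8/25 8/25 -40/149 -3 2 E
1 4/9 20/29 20/29 -4/9 -2 2 S
2 40/41 40/61 40/61 -40/41 -2 1 W
3 5/16 10/41 10/41 -5/16 -1 1 N
final -1 0 E

n=0: pose=(-3,2,E); sL=40/149, sR=8/25; mL=8/25, mR=-40/149; mL+mR=192/3725 → advance +1; mR−mL=-2192/3725 → turn -1·90°
n=1: pose=(-2,2,S); sL=4/9, sR=20/29; mL=20/29, mR=-4/9; mL+mR=64/261 → advance +1; mR−mL=-296/261 → turn -1·90°
n=2: pose=(-2,1,W); sL=40/41, sR=40/61; mL=40/61, mR=-40/41; mL+mR=-800/2501 → advance -1; mR−mL=-4080/2501 → turn -1·90°
n=3: pose=(-1,1,N); sL=5/16, sR=10/41; mL=10/41, mR=-5/16; mL+mR=-45/656 → advance -1; mR−mL=-365/656 → turn -1·90°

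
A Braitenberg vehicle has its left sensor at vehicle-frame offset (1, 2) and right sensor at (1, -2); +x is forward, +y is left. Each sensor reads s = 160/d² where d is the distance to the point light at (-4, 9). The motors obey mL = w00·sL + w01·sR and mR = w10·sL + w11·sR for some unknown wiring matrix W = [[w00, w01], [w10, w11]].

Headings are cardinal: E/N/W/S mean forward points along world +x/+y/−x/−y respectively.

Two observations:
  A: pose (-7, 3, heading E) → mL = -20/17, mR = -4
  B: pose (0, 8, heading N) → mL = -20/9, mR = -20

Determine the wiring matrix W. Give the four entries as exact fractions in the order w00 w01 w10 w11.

0 -1/2 -1/2 0

obs A: pose=(-7,3,E) → sL=8, sR=40/17, mL=-20/17, mR=-4
obs B: pose=(0,8,N) → sL=40, sR=40/9, mL=-20/9, mR=-20
sensor matrix S = [[8, 40/17], [40, 40/9]]; det S = -8960/153
solve [mL_A; mL_B] = S·[w00; w01] and [mR_A; mR_B] = S·[w10; w11]:
  w00 = 0, w01 = -1/2, w10 = -1/2, w11 = 0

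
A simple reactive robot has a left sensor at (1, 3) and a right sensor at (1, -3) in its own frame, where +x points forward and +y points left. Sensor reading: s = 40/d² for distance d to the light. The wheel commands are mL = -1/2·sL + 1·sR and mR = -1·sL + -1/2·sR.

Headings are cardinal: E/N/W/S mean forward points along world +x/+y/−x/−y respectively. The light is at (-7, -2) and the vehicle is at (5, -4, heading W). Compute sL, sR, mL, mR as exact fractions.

20/73 20/61 850/4453 -1950/4453

left sensor world pos  = (4, -7); dL² = 146
right sensor world pos = (4, -1); dR² = 122
sL = 40/146 = 20/73
sR = 40/122 = 20/61
mL = -1/2·sL + 1·sR = 850/4453
mR = -1·sL + -1/2·sR = -1950/4453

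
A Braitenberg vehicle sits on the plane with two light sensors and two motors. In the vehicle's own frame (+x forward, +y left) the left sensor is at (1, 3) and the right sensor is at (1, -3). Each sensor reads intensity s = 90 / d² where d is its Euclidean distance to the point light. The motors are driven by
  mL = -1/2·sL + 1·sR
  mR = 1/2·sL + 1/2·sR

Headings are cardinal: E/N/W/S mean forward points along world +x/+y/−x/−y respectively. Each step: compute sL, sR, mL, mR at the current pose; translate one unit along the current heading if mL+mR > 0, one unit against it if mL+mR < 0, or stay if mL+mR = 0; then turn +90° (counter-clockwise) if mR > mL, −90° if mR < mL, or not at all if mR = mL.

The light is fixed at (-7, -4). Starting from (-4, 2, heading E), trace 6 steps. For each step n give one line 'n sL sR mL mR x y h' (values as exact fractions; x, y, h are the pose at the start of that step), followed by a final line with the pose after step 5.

n=0: pose=(-4,2,E); sL=90/97, sR=18/5; mL=1521/485, mR=1098/485; mL+mR=27/5 → advance +1; mR−mL=-423/485 → turn -1·90°
n=1: pose=(-3,2,S); sL=45/37, sR=45/13; mL=2745/962, mR=1125/481; mL+mR=135/26 → advance +1; mR−mL=-495/962 → turn -1·90°
n=2: pose=(-3,1,W); sL=90/13, sR=90/73; mL=-2115/949, mR=3870/949; mL+mR=135/73 → advance +1; mR−mL=5985/949 → turn +1·90°
n=3: pose=(-4,1,S); sL=45/26, sR=45/8; mL=495/104, mR=765/208; mL+mR=135/16 → advance +1; mR−mL=-225/208 → turn -1·90°
n=4: pose=(-4,0,W); sL=18, sR=90/53; mL=-387/53, mR=522/53; mL+mR=135/53 → advance +1; mR−mL=909/53 → turn +1·90°
n=5: pose=(-5,0,S); sL=45/17, sR=9; mL=261/34, mR=99/17; mL+mR=27/2 → advance +1; mR−mL=-63/34 → turn -1·90°

0 90/97 18/5 1521/485 1098/485 -4 2 E
1 45/37 45/13 2745/962 1125/481 -3 2 S
2 90/13 90/73 -2115/949 3870/949 -3 1 W
3 45/26 45/8 495/104 765/208 -4 1 S
4 18 90/53 -387/53 522/53 -4 0 W
5 45/17 9 261/34 99/17 -5 0 S
final -5 -1 W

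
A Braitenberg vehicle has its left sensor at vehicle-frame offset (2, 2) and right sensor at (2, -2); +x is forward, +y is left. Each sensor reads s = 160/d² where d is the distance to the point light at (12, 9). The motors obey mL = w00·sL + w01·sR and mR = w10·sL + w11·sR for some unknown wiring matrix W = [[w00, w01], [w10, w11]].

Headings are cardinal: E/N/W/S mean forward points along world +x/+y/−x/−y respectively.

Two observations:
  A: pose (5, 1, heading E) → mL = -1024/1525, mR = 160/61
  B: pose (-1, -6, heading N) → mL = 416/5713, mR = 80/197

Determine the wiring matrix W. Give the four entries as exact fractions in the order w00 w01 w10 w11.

obs A: pose=(5,1,E) → sL=160/61, sR=32/25, mL=-1024/1525, mR=160/61
obs B: pose=(-1,-6,N) → sL=80/197, sR=16/29, mL=416/5713, mR=80/197
sensor matrix S = [[160/61, 32/25], [80/197, 16/29]]; det S = 1615872/1742465
solve [mL_A; mL_B] = S·[w00; w01] and [mR_A; mR_B] = S·[w10; w11]:
  w00 = -1/2, w01 = 1/2, w10 = 1, w11 = 0

-1/2 1/2 1 0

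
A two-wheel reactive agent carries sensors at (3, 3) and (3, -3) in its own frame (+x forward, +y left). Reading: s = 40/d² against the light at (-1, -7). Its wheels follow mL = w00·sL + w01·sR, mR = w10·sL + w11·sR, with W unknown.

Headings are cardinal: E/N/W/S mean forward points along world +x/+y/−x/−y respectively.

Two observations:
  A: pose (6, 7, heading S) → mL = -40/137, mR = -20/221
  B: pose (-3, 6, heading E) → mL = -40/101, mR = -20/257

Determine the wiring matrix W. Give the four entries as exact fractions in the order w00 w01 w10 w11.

obs A: pose=(6,7,S) → sL=40/221, sR=40/137, mL=-40/137, mR=-20/221
obs B: pose=(-3,6,E) → sL=40/257, sR=40/101, mL=-40/101, mR=-20/257
sensor matrix S = [[40/221, 40/137], [40/257, 40/101]]; det S = 20620800/785900089
solve [mL_A; mL_B] = S·[w00; w01] and [mR_A; mR_B] = S·[w10; w11]:
  w00 = 0, w01 = -1, w10 = -1/2, w11 = 0

0 -1 -1/2 0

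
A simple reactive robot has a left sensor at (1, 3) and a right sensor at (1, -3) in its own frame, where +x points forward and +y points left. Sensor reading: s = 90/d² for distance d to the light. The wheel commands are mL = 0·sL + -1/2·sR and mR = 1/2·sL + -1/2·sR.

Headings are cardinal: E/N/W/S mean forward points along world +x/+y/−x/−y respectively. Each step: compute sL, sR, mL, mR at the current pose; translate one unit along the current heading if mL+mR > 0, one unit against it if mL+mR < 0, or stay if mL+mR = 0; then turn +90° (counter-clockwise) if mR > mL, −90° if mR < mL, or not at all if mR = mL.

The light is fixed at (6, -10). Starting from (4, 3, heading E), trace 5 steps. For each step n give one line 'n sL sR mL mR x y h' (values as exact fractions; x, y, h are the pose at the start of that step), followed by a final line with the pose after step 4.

n=0: pose=(4,3,E); sL=90/257, sR=90/101; mL=-45/101, mR=-7020/25957; mL+mR=-18585/25957 → advance -1; mR−mL=45/257 → turn +1·90°
n=1: pose=(3,3,N); sL=45/116, sR=45/98; mL=-45/196, mR=-405/11368; mL+mR=-3015/11368 → advance -1; mR−mL=45/232 → turn +1·90°
n=2: pose=(3,2,W); sL=90/97, sR=90/241; mL=-45/241, mR=6480/23377; mL+mR=2115/23377 → advance +1; mR−mL=45/97 → turn +1·90°
n=3: pose=(2,2,S); sL=45/61, sR=9/17; mL=-9/34, mR=108/1037; mL+mR=-333/2074 → advance -1; mR−mL=45/122 → turn +1·90°
n=4: pose=(2,3,E); sL=18/53, sR=90/109; mL=-45/109, mR=-1404/5777; mL+mR=-3789/5777 → advance -1; mR−mL=9/53 → turn +1·90°

0 90/257 90/101 -45/101 -7020/25957 4 3 E
1 45/116 45/98 -45/196 -405/11368 3 3 N
2 90/97 90/241 -45/241 6480/23377 3 2 W
3 45/61 9/17 -9/34 108/1037 2 2 S
4 18/53 90/109 -45/109 -1404/5777 2 3 E
final 1 3 N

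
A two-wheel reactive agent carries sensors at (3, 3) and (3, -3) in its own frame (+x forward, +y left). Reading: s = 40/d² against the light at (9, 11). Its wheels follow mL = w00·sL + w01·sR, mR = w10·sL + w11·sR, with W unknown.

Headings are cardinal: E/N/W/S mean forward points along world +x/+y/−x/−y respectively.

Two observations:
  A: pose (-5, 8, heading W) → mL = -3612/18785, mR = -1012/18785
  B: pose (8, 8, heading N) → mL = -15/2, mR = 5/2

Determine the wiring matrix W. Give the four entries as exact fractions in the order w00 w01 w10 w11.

obs A: pose=(-5,8,W) → sL=8/65, sR=40/289, mL=-3612/18785, mR=-1012/18785
obs B: pose=(8,8,N) → sL=5/2, sR=10, mL=-15/2, mR=5/2
sensor matrix S = [[8/65, 40/289], [5/2, 10]]; det S = 3324/3757
solve [mL_A; mL_B] = S·[w00; w01] and [mR_A; mR_B] = S·[w10; w11]:
  w00 = -1, w01 = -1/2, w10 = -1, w11 = 1/2

-1 -1/2 -1 1/2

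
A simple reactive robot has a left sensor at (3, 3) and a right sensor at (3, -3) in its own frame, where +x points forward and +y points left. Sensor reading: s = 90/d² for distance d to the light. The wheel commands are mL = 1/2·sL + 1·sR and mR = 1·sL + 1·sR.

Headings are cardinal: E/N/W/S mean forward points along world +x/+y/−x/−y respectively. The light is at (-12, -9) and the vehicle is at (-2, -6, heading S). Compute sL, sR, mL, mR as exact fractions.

left sensor world pos  = (1, -9); dL² = 169
right sensor world pos = (-5, -9); dR² = 49
sL = 90/169 = 90/169
sR = 90/49 = 90/49
mL = 1/2·sL + 1·sR = 17415/8281
mR = 1·sL + 1·sR = 19620/8281

90/169 90/49 17415/8281 19620/8281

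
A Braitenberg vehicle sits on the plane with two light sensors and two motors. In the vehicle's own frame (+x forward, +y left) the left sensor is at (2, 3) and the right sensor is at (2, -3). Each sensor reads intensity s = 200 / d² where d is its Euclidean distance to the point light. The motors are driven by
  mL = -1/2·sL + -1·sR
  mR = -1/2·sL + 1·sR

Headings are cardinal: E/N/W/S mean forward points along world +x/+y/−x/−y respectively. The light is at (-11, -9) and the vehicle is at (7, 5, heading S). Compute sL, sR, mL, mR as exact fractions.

left sensor world pos  = (10, 3); dL² = 585
right sensor world pos = (4, 3); dR² = 369
sL = 200/585 = 40/117
sR = 200/369 = 200/369
mL = -1/2·sL + -1·sR = -380/533
mR = -1/2·sL + 1·sR = 1780/4797

40/117 200/369 -380/533 1780/4797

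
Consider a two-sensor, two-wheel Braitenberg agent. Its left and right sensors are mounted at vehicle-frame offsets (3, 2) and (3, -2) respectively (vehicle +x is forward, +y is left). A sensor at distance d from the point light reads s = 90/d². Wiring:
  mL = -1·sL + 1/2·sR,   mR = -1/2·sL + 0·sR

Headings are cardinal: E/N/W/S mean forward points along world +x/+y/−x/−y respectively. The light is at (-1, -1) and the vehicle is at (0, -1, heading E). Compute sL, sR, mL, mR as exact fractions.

9/2 9/2 -9/4 -9/4

left sensor world pos  = (3, 1); dL² = 20
right sensor world pos = (3, -3); dR² = 20
sL = 90/20 = 9/2
sR = 90/20 = 9/2
mL = -1·sL + 1/2·sR = -9/4
mR = -1/2·sL + 0·sR = -9/4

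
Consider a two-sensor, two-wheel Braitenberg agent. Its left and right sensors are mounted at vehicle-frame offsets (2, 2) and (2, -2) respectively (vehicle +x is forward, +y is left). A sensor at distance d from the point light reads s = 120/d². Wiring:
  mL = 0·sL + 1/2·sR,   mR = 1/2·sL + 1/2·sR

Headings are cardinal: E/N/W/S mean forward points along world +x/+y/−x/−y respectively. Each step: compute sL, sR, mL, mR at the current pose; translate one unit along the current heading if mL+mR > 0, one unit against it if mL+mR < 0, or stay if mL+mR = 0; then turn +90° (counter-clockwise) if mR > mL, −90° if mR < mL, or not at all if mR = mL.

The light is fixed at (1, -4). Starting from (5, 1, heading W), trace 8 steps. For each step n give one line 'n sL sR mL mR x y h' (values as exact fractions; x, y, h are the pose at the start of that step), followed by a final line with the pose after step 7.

n=0: pose=(5,1,W); sL=120/13, sR=120/53; mL=60/53, mR=3960/689; mL+mR=4740/689 → advance +1; mR−mL=60/13 → turn +1·90°
n=1: pose=(4,1,S); sL=60/17, sR=12; mL=6, mR=132/17; mL+mR=234/17 → advance +1; mR−mL=30/17 → turn +1·90°
n=2: pose=(4,0,E); sL=120/61, sR=120/29; mL=60/29, mR=5400/1769; mL+mR=9060/1769 → advance +1; mR−mL=60/61 → turn +1·90°
n=3: pose=(5,0,N); sL=3, sR=5/3; mL=5/6, mR=7/3; mL+mR=19/6 → advance +1; mR−mL=3/2 → turn +1·90°
n=4: pose=(5,1,W); sL=120/13, sR=120/53; mL=60/53, mR=3960/689; mL+mR=4740/689 → advance +1; mR−mL=60/13 → turn +1·90°
n=5: pose=(4,1,S); sL=60/17, sR=12; mL=6, mR=132/17; mL+mR=234/17 → advance +1; mR−mL=30/17 → turn +1·90°
n=6: pose=(4,0,E); sL=120/61, sR=120/29; mL=60/29, mR=5400/1769; mL+mR=9060/1769 → advance +1; mR−mL=60/61 → turn +1·90°
n=7: pose=(5,0,N); sL=3, sR=5/3; mL=5/6, mR=7/3; mL+mR=19/6 → advance +1; mR−mL=3/2 → turn +1·90°

0 120/13 120/53 60/53 3960/689 5 1 W
1 60/17 12 6 132/17 4 1 S
2 120/61 120/29 60/29 5400/1769 4 0 E
3 3 5/3 5/6 7/3 5 0 N
4 120/13 120/53 60/53 3960/689 5 1 W
5 60/17 12 6 132/17 4 1 S
6 120/61 120/29 60/29 5400/1769 4 0 E
7 3 5/3 5/6 7/3 5 0 N
final 5 1 W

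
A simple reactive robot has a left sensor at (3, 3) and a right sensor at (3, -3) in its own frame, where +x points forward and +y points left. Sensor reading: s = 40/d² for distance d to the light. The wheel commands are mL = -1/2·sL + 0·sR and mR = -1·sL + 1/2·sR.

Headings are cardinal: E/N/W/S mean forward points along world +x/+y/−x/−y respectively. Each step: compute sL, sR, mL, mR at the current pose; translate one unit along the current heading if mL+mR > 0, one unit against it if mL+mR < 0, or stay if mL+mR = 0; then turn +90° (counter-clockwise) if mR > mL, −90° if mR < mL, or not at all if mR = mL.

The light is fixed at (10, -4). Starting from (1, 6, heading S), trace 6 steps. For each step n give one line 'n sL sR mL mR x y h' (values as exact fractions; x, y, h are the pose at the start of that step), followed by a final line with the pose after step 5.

0 8/17 40/193 -4/17 -1204/3281 1 6 S
1 5/26 2/17 -5/52 -59/442 1 7 W
2 40/317 40/221 -20/317 -2500/70057 2 7 N
3 4/17 4/29 -2/17 -82/493 2 6 W
4 40/269 8/37 -20/269 -404/9953 3 6 N
5 5/17 10/61 -5/34 -220/1037 3 5 W
final 4 5 N

n=0: pose=(1,6,S); sL=8/17, sR=40/193; mL=-4/17, mR=-1204/3281; mL+mR=-1976/3281 → advance -1; mR−mL=-432/3281 → turn -1·90°
n=1: pose=(1,7,W); sL=5/26, sR=2/17; mL=-5/52, mR=-59/442; mL+mR=-203/884 → advance -1; mR−mL=-33/884 → turn -1·90°
n=2: pose=(2,7,N); sL=40/317, sR=40/221; mL=-20/317, mR=-2500/70057; mL+mR=-6920/70057 → advance -1; mR−mL=1920/70057 → turn +1·90°
n=3: pose=(2,6,W); sL=4/17, sR=4/29; mL=-2/17, mR=-82/493; mL+mR=-140/493 → advance -1; mR−mL=-24/493 → turn -1·90°
n=4: pose=(3,6,N); sL=40/269, sR=8/37; mL=-20/269, mR=-404/9953; mL+mR=-1144/9953 → advance -1; mR−mL=336/9953 → turn +1·90°
n=5: pose=(3,5,W); sL=5/17, sR=10/61; mL=-5/34, mR=-220/1037; mL+mR=-745/2074 → advance -1; mR−mL=-135/2074 → turn -1·90°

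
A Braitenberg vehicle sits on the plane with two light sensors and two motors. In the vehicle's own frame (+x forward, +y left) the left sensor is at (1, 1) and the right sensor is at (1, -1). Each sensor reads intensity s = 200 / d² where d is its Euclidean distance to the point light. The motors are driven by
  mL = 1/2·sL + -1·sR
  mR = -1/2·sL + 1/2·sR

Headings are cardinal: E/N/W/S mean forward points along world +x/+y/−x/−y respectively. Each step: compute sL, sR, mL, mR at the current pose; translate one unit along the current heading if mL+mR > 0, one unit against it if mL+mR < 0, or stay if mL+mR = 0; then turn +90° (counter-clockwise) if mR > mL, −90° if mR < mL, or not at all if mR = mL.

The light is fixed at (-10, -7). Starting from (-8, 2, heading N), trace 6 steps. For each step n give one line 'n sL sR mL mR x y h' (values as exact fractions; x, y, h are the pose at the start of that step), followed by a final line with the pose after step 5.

n=0: pose=(-8,2,N); sL=200/101, sR=200/109; mL=-9300/11009, mR=-800/11009; mL+mR=-100/109 → advance -1; mR−mL=8500/11009 → turn +1·90°
n=1: pose=(-8,1,W); sL=4, sR=100/41; mL=-18/41, mR=-32/41; mL+mR=-50/41 → advance -1; mR−mL=-14/41 → turn -1·90°
n=2: pose=(-7,1,N); sL=40/17, sR=200/97; mL=-1460/1649, mR=-240/1649; mL+mR=-100/97 → advance -1; mR−mL=1220/1649 → turn +1·90°
n=3: pose=(-7,0,W); sL=5, sR=50/17; mL=-15/34, mR=-35/34; mL+mR=-25/17 → advance -1; mR−mL=-10/17 → turn -1·90°
n=4: pose=(-6,0,N); sL=200/73, sR=200/89; mL=-5700/6497, mR=-1600/6497; mL+mR=-100/89 → advance -1; mR−mL=4100/6497 → turn +1·90°
n=5: pose=(-6,-1,W); sL=100/17, sR=100/29; mL=-250/493, mR=-600/493; mL+mR=-50/29 → advance -1; mR−mL=-350/493 → turn -1·90°

0 200/101 200/109 -9300/11009 -800/11009 -8 2 N
1 4 100/41 -18/41 -32/41 -8 1 W
2 40/17 200/97 -1460/1649 -240/1649 -7 1 N
3 5 50/17 -15/34 -35/34 -7 0 W
4 200/73 200/89 -5700/6497 -1600/6497 -6 0 N
5 100/17 100/29 -250/493 -600/493 -6 -1 W
final -5 -1 N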